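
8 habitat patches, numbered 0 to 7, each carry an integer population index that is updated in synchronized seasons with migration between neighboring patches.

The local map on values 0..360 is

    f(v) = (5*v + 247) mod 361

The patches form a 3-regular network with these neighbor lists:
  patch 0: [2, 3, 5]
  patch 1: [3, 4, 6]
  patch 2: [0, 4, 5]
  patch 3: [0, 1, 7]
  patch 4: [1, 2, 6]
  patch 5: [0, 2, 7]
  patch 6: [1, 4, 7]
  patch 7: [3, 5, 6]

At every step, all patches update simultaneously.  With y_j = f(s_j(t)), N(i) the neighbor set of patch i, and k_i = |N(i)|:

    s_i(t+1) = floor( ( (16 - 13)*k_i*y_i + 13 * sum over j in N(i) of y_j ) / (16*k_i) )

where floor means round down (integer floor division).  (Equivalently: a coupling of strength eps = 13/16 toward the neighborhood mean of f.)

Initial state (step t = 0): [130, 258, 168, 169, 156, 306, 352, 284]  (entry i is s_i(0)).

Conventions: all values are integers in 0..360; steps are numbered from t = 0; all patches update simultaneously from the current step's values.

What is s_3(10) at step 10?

Answer: s_3(10) = 94

Derivation:
t=0: [130, 258, 168, 169, 156, 306, 352, 284]
t=1: [126, 157, 220, 134, 138, 171, 206, 189]
t=2: [158, 221, 154, 192, 248, 146, 208, 130]
t=3: [241, 150, 221, 228, 216, 260, 170, 190]
t=4: [184, 203, 146, 164, 196, 125, 174, 135]
t=5: [218, 175, 150, 190, 153, 174, 148, 180]
t=6: [162, 188, 208, 118, 211, 166, 156, 123]
t=7: [245, 192, 284, 178, 207, 250, 182, 236]
t=8: [94, 111, 117, 144, 151, 171, 194, 113]
t=9: [168, 193, 198, 188, 140, 154, 147, 124]
t=10: [150, 183, 170, 94, 189, 137, 183, 205]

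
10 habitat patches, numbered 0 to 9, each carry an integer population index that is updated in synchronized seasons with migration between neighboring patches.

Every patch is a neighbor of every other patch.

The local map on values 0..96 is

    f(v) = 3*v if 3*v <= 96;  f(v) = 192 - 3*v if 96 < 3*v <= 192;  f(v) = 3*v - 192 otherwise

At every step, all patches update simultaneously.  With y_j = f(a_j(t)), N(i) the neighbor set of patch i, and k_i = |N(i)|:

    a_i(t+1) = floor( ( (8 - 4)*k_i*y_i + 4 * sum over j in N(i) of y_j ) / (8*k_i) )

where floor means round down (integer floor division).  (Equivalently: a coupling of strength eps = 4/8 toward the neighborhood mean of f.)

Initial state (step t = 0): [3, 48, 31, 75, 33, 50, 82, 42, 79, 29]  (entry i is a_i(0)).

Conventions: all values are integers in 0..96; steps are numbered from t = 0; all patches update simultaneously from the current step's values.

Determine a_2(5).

Simulating step by step:
t=0: [3, 48, 31, 75, 33, 50, 82, 42, 79, 29]
t=1: [35, 53, 73, 46, 73, 50, 55, 61, 51, 70]
t=2: [58, 34, 32, 44, 32, 38, 32, 24, 37, 28]
t=3: [50, 82, 85, 69, 85, 77, 85, 74, 78, 80]
t=4: [44, 49, 53, 32, 53, 42, 53, 38, 44, 46]
t=5: [57, 51, 45, 73, 45, 60, 45, 65, 57, 55]

Answer: a_2(5) = 45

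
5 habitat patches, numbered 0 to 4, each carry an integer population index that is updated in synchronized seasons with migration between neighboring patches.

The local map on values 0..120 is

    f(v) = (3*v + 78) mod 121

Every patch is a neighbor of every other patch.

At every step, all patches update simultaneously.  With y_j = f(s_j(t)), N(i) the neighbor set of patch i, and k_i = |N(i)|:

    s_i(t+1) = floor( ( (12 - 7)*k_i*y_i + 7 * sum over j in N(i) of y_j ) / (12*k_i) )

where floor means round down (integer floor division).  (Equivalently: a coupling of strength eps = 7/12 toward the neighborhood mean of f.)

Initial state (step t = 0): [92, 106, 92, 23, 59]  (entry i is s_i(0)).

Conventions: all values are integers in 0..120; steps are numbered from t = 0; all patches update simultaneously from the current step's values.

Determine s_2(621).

Simulating step by step:
t=0: [92, 106, 92, 23, 59]
t=1: [73, 52, 73, 50, 46]
t=2: [76, 92, 76, 90, 87]
t=3: [81, 94, 81, 93, 90]
t=4: [93, 104, 93, 103, 101]
t=5: [74, 50, 74, 50, 48]
t=6: [78, 91, 78, 91, 90]
t=7: [86, 97, 86, 97, 96]
t=8: [55, 31, 55, 31, 30]
t=9: [22, 35, 22, 35, 34]
t=10: [39, 50, 39, 50, 49]
t=11: [88, 96, 88, 96, 96]
t=12: [57, 31, 57, 31, 31]
t=13: [25, 37, 25, 37, 37]
t=14: [47, 57, 47, 57, 57]
t=15: [58, 33, 58, 33, 33]
t=16: [30, 42, 30, 42, 42]
t=17: [62, 72, 62, 72, 72]
t=18: [35, 43, 35, 43, 43]
t=19: [72, 79, 72, 79, 79]
t=20: [61, 66, 61, 66, 66]
t=21: [25, 29, 25, 29, 29]
t=22: [37, 40, 37, 40, 40]
t=23: [71, 74, 71, 74, 74]
t=24: [52, 55, 52, 55, 55]
t=25: [64, 33, 64, 33, 33]
t=26: [40, 47, 40, 47, 47]
t=27: [86, 91, 86, 91, 91]
t=28: [100, 104, 100, 104, 104]
t=29: [20, 23, 20, 23, 23]
t=30: [20, 23, 20, 23, 23]

Answer: s_2(621) = 20
Key observation: The state at step 29, [20, 23, 20, 23, 23], reappears at step 30: the system is in a cycle of period 1 from step 29 on.  Therefore the state at step 621 equals the state at step 29 + ((621 - 29) mod 1) = 29, which is [20, 23, 20, 23, 23].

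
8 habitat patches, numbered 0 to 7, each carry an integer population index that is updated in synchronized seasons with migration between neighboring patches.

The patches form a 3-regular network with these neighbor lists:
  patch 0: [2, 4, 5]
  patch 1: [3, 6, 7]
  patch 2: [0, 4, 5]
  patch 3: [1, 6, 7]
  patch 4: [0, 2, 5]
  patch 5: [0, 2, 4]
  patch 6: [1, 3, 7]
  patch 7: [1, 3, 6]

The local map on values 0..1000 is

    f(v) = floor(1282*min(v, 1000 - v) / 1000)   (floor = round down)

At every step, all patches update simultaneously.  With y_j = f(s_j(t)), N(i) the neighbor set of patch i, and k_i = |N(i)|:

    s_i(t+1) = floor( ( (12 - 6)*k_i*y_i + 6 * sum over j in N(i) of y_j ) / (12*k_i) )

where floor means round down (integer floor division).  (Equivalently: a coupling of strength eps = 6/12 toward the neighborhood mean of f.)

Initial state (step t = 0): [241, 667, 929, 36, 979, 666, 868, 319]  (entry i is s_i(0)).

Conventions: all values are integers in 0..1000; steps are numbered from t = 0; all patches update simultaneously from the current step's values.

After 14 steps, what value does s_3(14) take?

Simulating step by step:
t=0: [241, 667, 929, 36, 979, 666, 868, 319]
t=1: [244, 316, 172, 190, 150, 284, 231, 310]
t=2: [285, 358, 254, 304, 245, 302, 322, 355]
t=3: [353, 438, 340, 415, 336, 360, 423, 437]
t=4: [447, 552, 441, 543, 439, 450, 546, 552]
t=5: [570, 577, 567, 580, 566, 571, 579, 577]
t=6: [552, 540, 553, 539, 553, 551, 539, 540]
t=7: [573, 589, 573, 590, 573, 574, 590, 589]
t=8: [546, 525, 546, 525, 546, 546, 525, 525]
t=9: [582, 608, 582, 608, 582, 582, 608, 608]
t=10: [535, 502, 535, 502, 535, 535, 502, 502]
t=11: [596, 638, 596, 638, 596, 596, 638, 638]
t=12: [517, 464, 517, 464, 517, 517, 464, 464]
t=13: [619, 594, 619, 594, 619, 619, 594, 594]
t=14: [488, 520, 488, 520, 488, 488, 520, 520]

Answer: s_3(14) = 520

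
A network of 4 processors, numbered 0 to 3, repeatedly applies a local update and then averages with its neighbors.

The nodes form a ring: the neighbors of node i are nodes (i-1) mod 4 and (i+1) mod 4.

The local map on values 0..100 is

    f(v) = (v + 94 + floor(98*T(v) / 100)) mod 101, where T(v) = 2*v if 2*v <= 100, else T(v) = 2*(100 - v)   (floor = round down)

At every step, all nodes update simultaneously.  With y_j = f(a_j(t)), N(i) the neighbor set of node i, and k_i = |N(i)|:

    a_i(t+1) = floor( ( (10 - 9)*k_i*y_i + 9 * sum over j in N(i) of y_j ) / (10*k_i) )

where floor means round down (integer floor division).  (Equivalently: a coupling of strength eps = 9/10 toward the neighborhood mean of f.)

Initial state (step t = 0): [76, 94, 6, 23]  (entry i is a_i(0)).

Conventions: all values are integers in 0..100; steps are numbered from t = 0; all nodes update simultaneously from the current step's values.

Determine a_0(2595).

Simulating step by step:
t=0: [76, 94, 6, 23]
t=1: [73, 21, 72, 17]
t=2: [45, 21, 45, 20]
t=3: [50, 28, 50, 27]
t=4: [70, 43, 70, 43]
t=5: [19, 19, 19, 19]
t=6: [49, 49, 49, 49]
t=7: [37, 37, 37, 37]
t=8: [1, 1, 1, 1]
t=9: [96, 96, 96, 96]
t=10: [96, 96, 96, 96]

Answer: a_0(2595) = 96
Key observation: The state at step 9, [96, 96, 96, 96], reappears at step 10: the system is in a cycle of period 1 from step 9 on.  Therefore the state at step 2595 equals the state at step 9 + ((2595 - 9) mod 1) = 9, which is [96, 96, 96, 96].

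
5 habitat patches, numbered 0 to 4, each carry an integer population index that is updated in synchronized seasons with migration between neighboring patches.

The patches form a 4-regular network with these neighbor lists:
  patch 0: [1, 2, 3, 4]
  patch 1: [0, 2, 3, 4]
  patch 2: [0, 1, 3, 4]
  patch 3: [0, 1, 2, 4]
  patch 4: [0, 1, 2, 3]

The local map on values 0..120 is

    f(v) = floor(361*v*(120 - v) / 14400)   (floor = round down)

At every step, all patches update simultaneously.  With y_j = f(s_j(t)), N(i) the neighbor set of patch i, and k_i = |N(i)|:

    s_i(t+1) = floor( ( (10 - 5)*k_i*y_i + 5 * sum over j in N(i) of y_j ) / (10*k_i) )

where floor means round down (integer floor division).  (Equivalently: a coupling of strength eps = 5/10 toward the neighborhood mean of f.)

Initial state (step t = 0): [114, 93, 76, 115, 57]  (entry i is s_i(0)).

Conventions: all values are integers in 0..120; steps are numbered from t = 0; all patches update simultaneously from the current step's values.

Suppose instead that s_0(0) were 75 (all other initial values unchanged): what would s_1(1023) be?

Answer: s_1(1023) = 73
Key observation: The state at step 4, [86, 86, 86, 86, 86], reappears at step 6: the system is in a cycle of period 2 from step 4 on.  Therefore the state at step 1023 equals the state at step 4 + ((1023 - 4) mod 2) = 5, which is [73, 73, 73, 73, 73].

Derivation:
t=0: [75, 93, 76, 115, 57]
t=1: [73, 64, 72, 46, 75]
t=2: [86, 87, 86, 85, 85]
t=3: [73, 72, 73, 73, 73]
t=4: [86, 86, 86, 86, 86]
t=5: [73, 73, 73, 73, 73]
t=6: [86, 86, 86, 86, 86]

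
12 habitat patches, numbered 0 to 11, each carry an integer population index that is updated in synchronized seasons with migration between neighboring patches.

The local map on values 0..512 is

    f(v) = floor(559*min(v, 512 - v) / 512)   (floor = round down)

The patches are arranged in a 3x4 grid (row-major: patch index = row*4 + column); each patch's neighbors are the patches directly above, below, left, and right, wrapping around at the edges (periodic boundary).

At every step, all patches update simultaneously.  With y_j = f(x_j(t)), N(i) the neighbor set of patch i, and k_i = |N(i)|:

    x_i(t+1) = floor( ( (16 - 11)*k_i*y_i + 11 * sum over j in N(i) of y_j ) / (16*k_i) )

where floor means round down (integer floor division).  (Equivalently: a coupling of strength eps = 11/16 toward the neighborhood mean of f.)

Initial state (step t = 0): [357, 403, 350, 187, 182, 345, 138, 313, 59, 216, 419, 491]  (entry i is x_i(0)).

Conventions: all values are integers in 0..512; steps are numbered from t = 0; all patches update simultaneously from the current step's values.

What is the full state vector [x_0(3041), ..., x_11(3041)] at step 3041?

Simulating step by step:
t=0: [357, 403, 350, 187, 182, 345, 138, 313, 59, 216, 419, 491]
t=1: [153, 168, 153, 164, 170, 177, 163, 166, 127, 153, 131, 107]
t=2: [169, 176, 169, 164, 174, 182, 172, 169, 152, 165, 152, 146]
t=3: [182, 188, 181, 178, 184, 190, 184, 180, 173, 180, 173, 168]
t=4: [197, 201, 196, 193, 198, 202, 197, 194, 192, 196, 192, 188]
t=5: [213, 216, 213, 210, 214, 217, 213, 211, 211, 213, 210, 208]
t=6: [231, 233, 231, 229, 232, 233, 231, 230, 230, 232, 230, 228]
t=7: [252, 253, 251, 250, 252, 253, 252, 250, 251, 252, 251, 249]
t=8: [274, 275, 274, 272, 274, 275, 274, 272, 274, 275, 273, 272]
t=9: [259, 258, 259, 260, 259, 258, 259, 260, 259, 258, 259, 261]
t=10: [276, 276, 276, 275, 276, 276, 276, 275, 275, 276, 275, 275]
t=11: [257, 257, 257, 257, 257, 257, 257, 257, 257, 257, 257, 258]
t=12: [278, 278, 278, 277, 278, 278, 278, 277, 277, 278, 277, 277]
t=13: [255, 255, 255, 255, 255, 255, 255, 255, 255, 255, 255, 256]
t=14: [278, 278, 278, 278, 278, 278, 278, 278, 278, 278, 278, 278]
t=15: [255, 255, 255, 255, 255, 255, 255, 255, 255, 255, 255, 255]
t=16: [278, 278, 278, 278, 278, 278, 278, 278, 278, 278, 278, 278]

Answer: [255, 255, 255, 255, 255, 255, 255, 255, 255, 255, 255, 255]
Key observation: The state at step 14, [278, 278, 278, 278, 278, 278, 278, 278, 278, 278, 278, 278], reappears at step 16: the system is in a cycle of period 2 from step 14 on.  Therefore the state at step 3041 equals the state at step 14 + ((3041 - 14) mod 2) = 15, which is [255, 255, 255, 255, 255, 255, 255, 255, 255, 255, 255, 255].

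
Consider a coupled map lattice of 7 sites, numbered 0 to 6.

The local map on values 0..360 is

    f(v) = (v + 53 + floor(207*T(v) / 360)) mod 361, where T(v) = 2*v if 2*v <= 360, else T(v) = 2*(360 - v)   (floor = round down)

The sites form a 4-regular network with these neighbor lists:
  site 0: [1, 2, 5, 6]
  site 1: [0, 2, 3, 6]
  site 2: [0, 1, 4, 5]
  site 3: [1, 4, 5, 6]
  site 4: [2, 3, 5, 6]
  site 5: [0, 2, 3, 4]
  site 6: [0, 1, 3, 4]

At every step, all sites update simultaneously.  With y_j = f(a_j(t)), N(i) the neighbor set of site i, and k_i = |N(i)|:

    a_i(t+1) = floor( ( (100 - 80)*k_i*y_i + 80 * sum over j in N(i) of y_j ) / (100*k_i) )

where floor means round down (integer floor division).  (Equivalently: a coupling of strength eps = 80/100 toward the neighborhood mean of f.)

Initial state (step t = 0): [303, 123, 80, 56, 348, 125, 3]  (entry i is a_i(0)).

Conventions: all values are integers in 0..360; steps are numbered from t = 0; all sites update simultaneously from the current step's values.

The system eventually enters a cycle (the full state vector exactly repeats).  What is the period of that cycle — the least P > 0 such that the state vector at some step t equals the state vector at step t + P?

Simulating step by step:
t=0: [303, 123, 80, 56, 348, 125, 3]
t=1: [196, 166, 195, 184, 166, 166, 132]
t=2: [116, 122, 59, 111, 117, 65, 117]
t=3: [258, 278, 258, 281, 254, 253, 303]
t=4: [65, 64, 66, 64, 65, 66, 64]
t=5: [192, 191, 192, 191, 192, 192, 190]
t=6: [77, 77, 77, 77, 77, 77, 77]
t=7: [218, 218, 218, 218, 218, 218, 218]
t=8: [73, 73, 73, 73, 73, 73, 73]
t=9: [209, 209, 209, 209, 209, 209, 209]
t=10: [74, 74, 74, 74, 74, 74, 74]
t=11: [212, 212, 212, 212, 212, 212, 212]
t=12: [74, 74, 74, 74, 74, 74, 74]

Answer: 2
Key observation: The state at step 10, [74, 74, 74, 74, 74, 74, 74], reappears at step 12 — and no state repeats earlier — so the cycle the system enters has period 2.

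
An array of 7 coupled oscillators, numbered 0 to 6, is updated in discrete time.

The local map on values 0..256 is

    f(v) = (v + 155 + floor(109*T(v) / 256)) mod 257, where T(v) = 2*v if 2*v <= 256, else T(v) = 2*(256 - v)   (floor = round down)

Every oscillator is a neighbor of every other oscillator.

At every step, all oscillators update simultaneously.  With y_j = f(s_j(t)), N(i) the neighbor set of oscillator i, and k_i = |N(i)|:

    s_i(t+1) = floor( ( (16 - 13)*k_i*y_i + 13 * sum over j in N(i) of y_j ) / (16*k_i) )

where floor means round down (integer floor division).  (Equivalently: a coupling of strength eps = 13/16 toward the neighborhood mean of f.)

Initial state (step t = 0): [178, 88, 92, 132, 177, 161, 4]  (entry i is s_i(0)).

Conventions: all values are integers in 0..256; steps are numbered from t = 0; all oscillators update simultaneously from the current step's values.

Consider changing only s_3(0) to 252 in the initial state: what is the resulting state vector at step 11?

Answer: [136, 136, 136, 136, 136, 136, 136]
Key observation: This trace re-runs the system from the modified initial state.

Derivation:
t=0: [178, 88, 92, 252, 177, 161, 4]
t=1: [124, 120, 120, 125, 124, 124, 125]
t=2: [125, 125, 125, 125, 125, 125, 125]
t=3: [129, 129, 129, 129, 129, 129, 129]
t=4: [135, 135, 135, 135, 135, 135, 135]
t=5: [136, 136, 136, 136, 136, 136, 136]
t=6: [136, 136, 136, 136, 136, 136, 136]
t=7: [136, 136, 136, 136, 136, 136, 136]
t=8: [136, 136, 136, 136, 136, 136, 136]
t=9: [136, 136, 136, 136, 136, 136, 136]
t=10: [136, 136, 136, 136, 136, 136, 136]
t=11: [136, 136, 136, 136, 136, 136, 136]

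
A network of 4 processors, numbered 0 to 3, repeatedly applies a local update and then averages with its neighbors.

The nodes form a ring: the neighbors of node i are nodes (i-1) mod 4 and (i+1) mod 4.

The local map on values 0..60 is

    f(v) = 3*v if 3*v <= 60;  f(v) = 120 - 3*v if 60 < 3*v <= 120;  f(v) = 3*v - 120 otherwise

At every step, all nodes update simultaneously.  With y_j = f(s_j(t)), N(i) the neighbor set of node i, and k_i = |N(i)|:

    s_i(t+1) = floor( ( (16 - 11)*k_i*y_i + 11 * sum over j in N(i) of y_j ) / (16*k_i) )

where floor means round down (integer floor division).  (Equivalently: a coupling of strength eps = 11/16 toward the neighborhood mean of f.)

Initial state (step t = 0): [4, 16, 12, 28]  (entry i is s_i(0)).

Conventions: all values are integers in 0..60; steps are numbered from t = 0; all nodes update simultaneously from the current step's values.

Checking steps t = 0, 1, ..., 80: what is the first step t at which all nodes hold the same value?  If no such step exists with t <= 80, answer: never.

Simulating step by step:
t=0: [4, 16, 12, 28]  (not all equal)
t=1: [32, 31, 40, 27]  (not all equal)
t=2: [30, 16, 22, 20]  (not all equal)
t=3: [46, 43, 54, 47]  (not all equal)
t=4: [15, 23, 23, 27]  (not all equal)
t=5: [45, 48, 46, 45]  (not all equal)
t=6: [18, 18, 19, 16]  (not all equal)
t=7: [51, 55, 52, 53]  (not all equal)
t=8: [39, 37, 40, 35]  (not all equal)
t=9: [9, 3, 8, 5]  (not all equal)
t=10: [16, 20, 15, 22]  (not all equal)
t=11: [54, 50, 53, 48]  (not all equal)
t=12: [31, 37, 30, 35]  (not all equal)
t=13: [16, 22, 17, 24]  (not all equal)
t=14: [50, 50, 51, 49]  (not all equal)
t=15: [28, 31, 29, 30]  (not all equal)
t=16: [30, 32, 29, 33]  (not all equal)
t=17: [24, 29, 25, 28]  (not all equal)
t=18: [38, 42, 37, 43]  (not all equal)
t=19: [7, 7, 7, 7]  (all equal)

Answer: 19
Key observation: Synchronization is absorbing here: once all nodes are equal they stay equal, and step 19 is the first all-equal step.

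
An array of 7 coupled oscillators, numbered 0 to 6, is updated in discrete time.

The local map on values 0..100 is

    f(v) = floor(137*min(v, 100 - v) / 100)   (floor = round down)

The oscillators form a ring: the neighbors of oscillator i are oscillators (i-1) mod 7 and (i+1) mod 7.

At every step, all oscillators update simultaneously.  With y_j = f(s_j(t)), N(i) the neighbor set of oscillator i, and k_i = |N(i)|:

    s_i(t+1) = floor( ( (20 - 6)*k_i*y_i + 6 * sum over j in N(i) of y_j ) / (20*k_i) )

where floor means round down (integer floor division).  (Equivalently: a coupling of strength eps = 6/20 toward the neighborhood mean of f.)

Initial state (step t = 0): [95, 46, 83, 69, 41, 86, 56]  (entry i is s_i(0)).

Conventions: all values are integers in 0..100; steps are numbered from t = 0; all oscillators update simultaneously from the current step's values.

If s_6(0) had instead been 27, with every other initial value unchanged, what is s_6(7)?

Answer: s_6(7) = 46
Key observation: This trace re-runs the system from the modified initial state.

Derivation:
t=0: [95, 46, 83, 69, 41, 86, 27]
t=1: [19, 48, 31, 41, 48, 27, 28]
t=2: [33, 55, 47, 55, 59, 40, 35]
t=3: [47, 59, 63, 60, 56, 53, 47]
t=4: [62, 56, 51, 54, 59, 63, 64]
t=5: [52, 59, 65, 62, 56, 50, 49]
t=6: [63, 56, 49, 52, 60, 66, 66]
t=7: [50, 59, 65, 63, 54, 47, 46]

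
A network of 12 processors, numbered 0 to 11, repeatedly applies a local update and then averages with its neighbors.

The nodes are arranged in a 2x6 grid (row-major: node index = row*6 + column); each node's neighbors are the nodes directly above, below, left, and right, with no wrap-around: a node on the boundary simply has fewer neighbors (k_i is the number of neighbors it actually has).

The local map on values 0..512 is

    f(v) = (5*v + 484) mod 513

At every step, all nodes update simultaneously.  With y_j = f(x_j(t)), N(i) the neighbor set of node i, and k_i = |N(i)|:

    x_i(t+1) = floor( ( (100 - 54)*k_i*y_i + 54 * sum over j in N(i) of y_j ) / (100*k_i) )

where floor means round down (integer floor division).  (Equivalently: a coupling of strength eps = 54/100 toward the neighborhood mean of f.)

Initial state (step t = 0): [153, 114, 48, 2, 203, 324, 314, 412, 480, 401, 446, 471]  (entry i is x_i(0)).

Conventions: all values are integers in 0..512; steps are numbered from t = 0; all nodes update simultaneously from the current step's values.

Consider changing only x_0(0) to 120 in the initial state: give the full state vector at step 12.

Answer: [251, 350, 352, 199, 303, 436, 175, 243, 261, 141, 241, 371]
Key observation: This trace re-runs the system from the modified initial state.

Derivation:
t=0: [120, 114, 48, 2, 203, 324, 314, 412, 480, 401, 446, 471]
t=1: [34, 149, 248, 429, 342, 225, 149, 289, 351, 374, 281, 180]
t=2: [174, 222, 166, 142, 152, 167, 236, 286, 243, 247, 305, 278]
t=3: [199, 203, 201, 200, 267, 284, 247, 233, 225, 226, 348, 360]
t=4: [384, 402, 393, 357, 307, 306, 234, 180, 148, 160, 184, 251]
t=5: [312, 402, 336, 304, 413, 402, 244, 300, 273, 261, 342, 322]
t=6: [396, 394, 270, 368, 417, 348, 332, 369, 287, 280, 207, 177]
t=7: [322, 362, 325, 241, 170, 172, 228, 284, 339, 364, 351, 337]
t=8: [107, 194, 119, 180, 259, 261, 148, 249, 179, 199, 207, 190]
t=9: [401, 331, 229, 298, 308, 289, 279, 263, 287, 425, 424, 388]
t=10: [316, 181, 203, 311, 378, 410, 344, 264, 245, 173, 180, 286]
t=11: [144, 301, 403, 431, 389, 409, 144, 245, 269, 333, 348, 399]
t=12: [251, 350, 352, 199, 303, 436, 175, 243, 261, 141, 241, 371]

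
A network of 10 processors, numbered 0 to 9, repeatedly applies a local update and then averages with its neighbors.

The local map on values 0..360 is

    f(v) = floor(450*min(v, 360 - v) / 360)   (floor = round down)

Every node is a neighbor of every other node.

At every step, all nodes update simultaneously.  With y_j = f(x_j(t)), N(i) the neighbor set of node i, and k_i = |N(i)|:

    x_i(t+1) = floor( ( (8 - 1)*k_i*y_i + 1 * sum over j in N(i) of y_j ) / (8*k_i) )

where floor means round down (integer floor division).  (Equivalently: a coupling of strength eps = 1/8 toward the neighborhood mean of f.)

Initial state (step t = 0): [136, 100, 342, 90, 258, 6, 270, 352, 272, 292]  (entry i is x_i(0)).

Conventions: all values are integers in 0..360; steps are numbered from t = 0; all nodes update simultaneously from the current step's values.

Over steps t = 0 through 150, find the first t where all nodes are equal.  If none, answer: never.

Answer: never
Key observation: The state at step 24 reappears at step 26 — the system is in a cycle of period 2 from step 24 on.  No step 0..26 is synchronized, and the cycle repeats forever, so no step up to 150 (or ever) has all nodes equal.

Derivation:
t=0: [136, 100, 342, 90, 258, 6, 270, 352, 272, 292]  (not all equal)
t=1: [158, 119, 31, 108, 121, 18, 108, 20, 106, 85]  (not all equal)
t=2: [184, 142, 47, 131, 145, 34, 131, 36, 128, 106]  (not all equal)
t=3: [208, 171, 68, 158, 174, 54, 158, 57, 156, 132]  (not all equal)
t=4: [185, 205, 95, 191, 209, 79, 191, 83, 190, 164]  (not all equal)
t=5: [212, 190, 126, 206, 186, 108, 206, 113, 206, 200]  (not all equal)
t=6: [184, 207, 160, 190, 212, 141, 190, 146, 190, 197]  (not all equal)
t=7: [217, 192, 199, 210, 186, 179, 210, 184, 210, 202]  (not all equal)
t=8: [181, 208, 200, 188, 214, 219, 188, 217, 188, 197]  (not all equal)
t=9: [219, 191, 199, 212, 184, 179, 212, 181, 212, 202]  (not all equal)
t=10: [179, 209, 200, 187, 217, 219, 187, 219, 187, 197]  (not all equal)
t=11: [219, 189, 199, 213, 180, 179, 213, 179, 213, 202]  (not all equal)
t=12: [179, 211, 200, 185, 221, 219, 185, 219, 185, 197]  (not all equal)
t=13: [219, 187, 199, 215, 176, 179, 215, 179, 215, 202]  (not all equal)
t=14: [179, 213, 200, 183, 217, 219, 183, 219, 183, 197]  (not all equal)
t=15: [219, 185, 200, 218, 181, 179, 218, 179, 218, 202]  (not all equal)
t=16: [179, 215, 199, 180, 219, 219, 180, 219, 180, 197]  (not all equal)
t=17: [219, 183, 201, 221, 179, 179, 221, 179, 221, 202]  (not all equal)
t=18: [179, 217, 198, 176, 219, 219, 176, 219, 176, 197]  (not all equal)
t=19: [219, 180, 201, 217, 179, 179, 217, 179, 217, 202]  (not all equal)
t=20: [179, 221, 198, 181, 219, 219, 181, 219, 181, 197]  (not all equal)
t=21: [219, 176, 201, 219, 179, 179, 219, 179, 219, 202]  (not all equal)
t=22: [179, 217, 198, 179, 219, 219, 179, 219, 179, 197]  (not all equal)
t=23: [219, 181, 201, 219, 179, 179, 219, 179, 219, 202]  (not all equal)
t=24: [179, 219, 198, 179, 219, 219, 179, 219, 179, 197]  (not all equal)
t=25: [219, 179, 201, 219, 179, 179, 219, 179, 219, 202]  (not all equal)
t=26: [179, 219, 198, 179, 219, 219, 179, 219, 179, 197]  (not all equal)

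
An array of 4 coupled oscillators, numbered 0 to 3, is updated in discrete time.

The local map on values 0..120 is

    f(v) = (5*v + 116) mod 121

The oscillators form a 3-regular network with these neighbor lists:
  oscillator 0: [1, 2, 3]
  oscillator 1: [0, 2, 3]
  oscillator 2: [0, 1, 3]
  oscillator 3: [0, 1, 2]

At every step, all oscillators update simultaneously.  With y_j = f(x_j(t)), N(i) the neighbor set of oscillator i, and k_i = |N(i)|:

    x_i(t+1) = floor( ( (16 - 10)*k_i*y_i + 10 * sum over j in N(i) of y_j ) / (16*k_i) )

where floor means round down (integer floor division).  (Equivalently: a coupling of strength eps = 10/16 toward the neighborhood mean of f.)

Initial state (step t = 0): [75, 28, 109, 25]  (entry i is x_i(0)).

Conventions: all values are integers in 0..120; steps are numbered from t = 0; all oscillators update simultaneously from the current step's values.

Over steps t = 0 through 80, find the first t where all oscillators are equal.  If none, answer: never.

Simulating step by step:
t=0: [75, 28, 109, 25]  (not all equal)
t=1: [42, 43, 50, 61]  (not all equal)
t=2: [62, 63, 49, 58]  (not all equal)
t=3: [71, 72, 80, 68]  (not all equal)
t=4: [90, 90, 77, 87]  (not all equal)
t=5: [65, 65, 54, 62]  (not all equal)
t=6: [63, 63, 54, 60]  (not all equal)
t=7: [55, 55, 48, 53]  (not all equal)
t=8: [43, 43, 58, 42]  (not all equal)
t=9: [78, 78, 70, 77]  (not all equal)
t=10: [37, 37, 51, 37]  (not all equal)
t=11: [48, 48, 39, 48]  (not all equal)
t=12: [104, 104, 97, 104]  (not all equal)
t=13: [48, 48, 63, 48]  (not all equal)
t=14: [104, 104, 96, 104]  (not all equal)
t=15: [47, 47, 61, 47]  (not all equal)
t=16: [98, 98, 89, 98]  (not all equal)
t=17: [16, 16, 29, 16]  (not all equal)
t=18: [63, 63, 54, 63]  (not all equal)
t=19: [58, 58, 51, 58]  (not all equal)
t=20: [35, 35, 29, 35]  (not all equal)
t=21: [42, 42, 37, 42]  (not all equal)
t=22: [78, 78, 74, 78]  (not all equal)
t=23: [17, 17, 14, 17]  (not all equal)
t=24: [76, 76, 74, 76]  (not all equal)
t=25: [9, 9, 8, 9]  (not all equal)
t=26: [38, 38, 38, 38]  (all equal)

Answer: 26
Key observation: Synchronization is absorbing here: once all oscillators are equal they stay equal, and step 26 is the first all-equal step.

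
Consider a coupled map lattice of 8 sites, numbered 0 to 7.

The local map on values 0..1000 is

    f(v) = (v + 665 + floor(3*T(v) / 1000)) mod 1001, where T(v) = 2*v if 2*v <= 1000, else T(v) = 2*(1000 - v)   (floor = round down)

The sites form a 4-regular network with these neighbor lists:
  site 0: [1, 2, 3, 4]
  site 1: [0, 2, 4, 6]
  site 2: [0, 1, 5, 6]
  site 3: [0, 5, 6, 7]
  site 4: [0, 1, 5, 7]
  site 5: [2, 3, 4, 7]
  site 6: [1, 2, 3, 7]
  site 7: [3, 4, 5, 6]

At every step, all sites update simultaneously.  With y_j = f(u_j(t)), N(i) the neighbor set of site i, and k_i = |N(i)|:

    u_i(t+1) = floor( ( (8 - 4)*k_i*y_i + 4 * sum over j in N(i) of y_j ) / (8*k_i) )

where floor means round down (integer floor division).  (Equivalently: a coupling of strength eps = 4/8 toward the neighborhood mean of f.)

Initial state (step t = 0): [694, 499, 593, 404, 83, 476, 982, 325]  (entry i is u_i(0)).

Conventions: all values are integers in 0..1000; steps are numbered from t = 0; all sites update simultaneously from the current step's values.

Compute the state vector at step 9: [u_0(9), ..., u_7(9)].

Answer: [326, 123, 330, 368, 120, 329, 183, 180]

Derivation:
t=0: [694, 499, 593, 404, 83, 476, 982, 325]
t=1: [334, 334, 293, 302, 581, 329, 508, 696]
t=2: [271, 172, 625, 675, 293, 814, 373, 478]
t=3: [772, 697, 432, 369, 779, 456, 221, 299]
t=4: [335, 414, 275, 318, 457, 253, 626, 668]
t=5: [266, 209, 632, 685, 228, 757, 438, 456]
t=6: [768, 716, 440, 372, 740, 419, 257, 282]
t=7: [332, 423, 280, 317, 433, 229, 645, 655]
t=8: [763, 338, 759, 807, 337, 741, 447, 446]
t=9: [326, 123, 330, 368, 120, 329, 183, 180]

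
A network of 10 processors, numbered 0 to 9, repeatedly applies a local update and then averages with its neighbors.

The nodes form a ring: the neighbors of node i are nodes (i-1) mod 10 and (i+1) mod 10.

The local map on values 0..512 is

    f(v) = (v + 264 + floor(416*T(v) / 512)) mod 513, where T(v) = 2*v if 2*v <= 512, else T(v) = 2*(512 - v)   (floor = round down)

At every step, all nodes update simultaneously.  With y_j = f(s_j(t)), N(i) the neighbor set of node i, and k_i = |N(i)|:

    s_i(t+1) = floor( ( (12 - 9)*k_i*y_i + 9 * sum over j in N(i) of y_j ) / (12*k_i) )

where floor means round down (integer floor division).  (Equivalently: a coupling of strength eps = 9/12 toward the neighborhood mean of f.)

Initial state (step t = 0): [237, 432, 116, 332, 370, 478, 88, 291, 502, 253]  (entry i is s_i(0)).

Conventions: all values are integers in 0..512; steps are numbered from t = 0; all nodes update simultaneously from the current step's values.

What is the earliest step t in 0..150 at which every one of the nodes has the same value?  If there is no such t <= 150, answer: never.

Simulating step by step:
t=0: [237, 432, 116, 332, 370, 478, 88, 291, 502, 253]  (not all equal)
t=1: [366, 238, 271, 246, 334, 388, 380, 386, 373, 344]  (not all equal)
t=2: [367, 381, 392, 394, 369, 354, 341, 345, 353, 355]  (not all equal)
t=3: [352, 345, 339, 342, 349, 360, 365, 365, 363, 358]  (not all equal)
t=4: [363, 367, 368, 367, 363, 358, 355, 354, 356, 359]  (not all equal)
t=5: [355, 354, 353, 354, 356, 358, 360, 360, 359, 358]  (not all equal)
t=6: [360, 361, 361, 361, 360, 359, 358, 358, 358, 359]  (not all equal)
t=7: [357, 357, 357, 357, 357, 358, 358, 359, 358, 358]  (not all equal)
t=8: [359, 359, 359, 359, 359, 359, 358, 358, 358, 359]  (not all equal)
t=9: [358, 358, 358, 358, 358, 358, 358, 359, 358, 358]  (not all equal)
t=10: [359, 359, 359, 359, 359, 359, 358, 358, 358, 359]  (not all equal)

Answer: never
Key observation: The state at step 8 reappears at step 10 — the system is in a cycle of period 2 from step 8 on.  No step 0..10 is synchronized, and the cycle repeats forever, so no step up to 150 (or ever) has all nodes equal.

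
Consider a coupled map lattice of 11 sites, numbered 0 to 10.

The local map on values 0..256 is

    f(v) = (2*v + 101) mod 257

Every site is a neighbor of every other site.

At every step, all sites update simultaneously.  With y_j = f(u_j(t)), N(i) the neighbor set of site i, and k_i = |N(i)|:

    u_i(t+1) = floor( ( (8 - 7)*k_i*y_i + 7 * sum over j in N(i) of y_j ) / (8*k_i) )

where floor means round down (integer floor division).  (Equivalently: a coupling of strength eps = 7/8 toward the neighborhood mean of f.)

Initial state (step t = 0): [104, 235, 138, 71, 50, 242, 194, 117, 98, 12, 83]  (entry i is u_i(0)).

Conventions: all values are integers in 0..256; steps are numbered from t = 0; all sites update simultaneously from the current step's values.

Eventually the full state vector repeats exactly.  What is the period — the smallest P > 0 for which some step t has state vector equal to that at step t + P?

Answer: 16
Key observation: The state at step 3, [233, 233, 233, 233, 233, 233, 233, 233, 233, 233, 233], reappears at step 19 — and no state repeats earlier — so the cycle the system enters has period 16.

Derivation:
t=0: [104, 235, 138, 71, 50, 242, 194, 117, 98, 12, 83]
t=1: [109, 109, 112, 116, 115, 110, 116, 110, 109, 112, 107]
t=2: [66, 66, 66, 67, 67, 66, 67, 66, 66, 66, 66]
t=3: [233, 233, 233, 233, 233, 233, 233, 233, 233, 233, 233]
t=4: [53, 53, 53, 53, 53, 53, 53, 53, 53, 53, 53]
t=5: [207, 207, 207, 207, 207, 207, 207, 207, 207, 207, 207]
t=6: [1, 1, 1, 1, 1, 1, 1, 1, 1, 1, 1]
t=7: [103, 103, 103, 103, 103, 103, 103, 103, 103, 103, 103]
t=8: [50, 50, 50, 50, 50, 50, 50, 50, 50, 50, 50]
t=9: [201, 201, 201, 201, 201, 201, 201, 201, 201, 201, 201]
t=10: [246, 246, 246, 246, 246, 246, 246, 246, 246, 246, 246]
t=11: [79, 79, 79, 79, 79, 79, 79, 79, 79, 79, 79]
t=12: [2, 2, 2, 2, 2, 2, 2, 2, 2, 2, 2]
t=13: [105, 105, 105, 105, 105, 105, 105, 105, 105, 105, 105]
t=14: [54, 54, 54, 54, 54, 54, 54, 54, 54, 54, 54]
t=15: [209, 209, 209, 209, 209, 209, 209, 209, 209, 209, 209]
t=16: [5, 5, 5, 5, 5, 5, 5, 5, 5, 5, 5]
t=17: [111, 111, 111, 111, 111, 111, 111, 111, 111, 111, 111]
t=18: [66, 66, 66, 66, 66, 66, 66, 66, 66, 66, 66]
t=19: [233, 233, 233, 233, 233, 233, 233, 233, 233, 233, 233]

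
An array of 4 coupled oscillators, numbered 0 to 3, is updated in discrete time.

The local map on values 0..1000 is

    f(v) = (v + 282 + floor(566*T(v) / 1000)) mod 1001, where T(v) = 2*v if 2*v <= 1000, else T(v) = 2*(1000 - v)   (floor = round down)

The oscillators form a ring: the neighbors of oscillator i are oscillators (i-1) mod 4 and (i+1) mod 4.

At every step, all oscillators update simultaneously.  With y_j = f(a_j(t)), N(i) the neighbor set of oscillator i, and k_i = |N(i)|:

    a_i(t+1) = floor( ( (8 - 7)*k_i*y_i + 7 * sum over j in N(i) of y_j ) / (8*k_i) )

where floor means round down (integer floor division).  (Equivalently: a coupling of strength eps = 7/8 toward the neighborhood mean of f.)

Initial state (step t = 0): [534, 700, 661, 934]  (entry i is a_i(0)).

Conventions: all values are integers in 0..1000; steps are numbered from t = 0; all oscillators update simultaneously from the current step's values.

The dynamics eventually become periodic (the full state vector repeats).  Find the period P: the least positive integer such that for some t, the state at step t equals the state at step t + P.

Simulating step by step:
t=0: [534, 700, 661, 934]
t=1: [309, 331, 307, 327]
t=2: [977, 944, 977, 943]
t=3: [287, 284, 287, 284]
t=4: [887, 892, 887, 892]
t=5: [295, 295, 295, 295]
t=6: [910, 910, 910, 910]
t=7: [292, 292, 292, 292]
t=8: [904, 904, 904, 904]
t=9: [293, 293, 293, 293]
t=10: [906, 906, 906, 906]
t=11: [293, 293, 293, 293]

Answer: 2
Key observation: The state at step 9, [293, 293, 293, 293], reappears at step 11 — and no state repeats earlier — so the cycle the system enters has period 2.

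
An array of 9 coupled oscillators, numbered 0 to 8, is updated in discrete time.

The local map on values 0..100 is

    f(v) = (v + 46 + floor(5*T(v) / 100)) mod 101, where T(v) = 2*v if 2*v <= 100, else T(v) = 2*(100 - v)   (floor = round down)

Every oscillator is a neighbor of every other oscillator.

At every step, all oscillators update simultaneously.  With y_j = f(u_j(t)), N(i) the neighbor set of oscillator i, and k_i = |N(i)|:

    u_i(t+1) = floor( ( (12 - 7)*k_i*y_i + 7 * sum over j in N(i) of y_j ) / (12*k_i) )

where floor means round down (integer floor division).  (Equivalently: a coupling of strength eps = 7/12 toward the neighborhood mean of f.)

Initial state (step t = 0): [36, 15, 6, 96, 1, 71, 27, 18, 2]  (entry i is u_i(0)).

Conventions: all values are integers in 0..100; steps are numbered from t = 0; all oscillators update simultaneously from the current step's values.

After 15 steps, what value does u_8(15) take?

Answer: u_8(15) = 29

Derivation:
t=0: [36, 15, 6, 96, 1, 71, 27, 18, 2]
t=1: [65, 57, 53, 50, 52, 42, 61, 58, 52]
t=2: [14, 11, 10, 9, 9, 41, 12, 11, 9]
t=3: [61, 59, 59, 58, 58, 71, 60, 59, 58]
t=4: [9, 8, 8, 8, 8, 12, 9, 8, 8]
t=5: [54, 54, 54, 54, 54, 56, 54, 54, 54]
t=6: [3, 3, 3, 3, 3, 3, 3, 3, 3]
t=7: [49, 49, 49, 49, 49, 49, 49, 49, 49]
t=8: [99, 99, 99, 99, 99, 99, 99, 99, 99]
t=9: [44, 44, 44, 44, 44, 44, 44, 44, 44]
t=10: [94, 94, 94, 94, 94, 94, 94, 94, 94]
t=11: [39, 39, 39, 39, 39, 39, 39, 39, 39]
t=12: [88, 88, 88, 88, 88, 88, 88, 88, 88]
t=13: [34, 34, 34, 34, 34, 34, 34, 34, 34]
t=14: [83, 83, 83, 83, 83, 83, 83, 83, 83]
t=15: [29, 29, 29, 29, 29, 29, 29, 29, 29]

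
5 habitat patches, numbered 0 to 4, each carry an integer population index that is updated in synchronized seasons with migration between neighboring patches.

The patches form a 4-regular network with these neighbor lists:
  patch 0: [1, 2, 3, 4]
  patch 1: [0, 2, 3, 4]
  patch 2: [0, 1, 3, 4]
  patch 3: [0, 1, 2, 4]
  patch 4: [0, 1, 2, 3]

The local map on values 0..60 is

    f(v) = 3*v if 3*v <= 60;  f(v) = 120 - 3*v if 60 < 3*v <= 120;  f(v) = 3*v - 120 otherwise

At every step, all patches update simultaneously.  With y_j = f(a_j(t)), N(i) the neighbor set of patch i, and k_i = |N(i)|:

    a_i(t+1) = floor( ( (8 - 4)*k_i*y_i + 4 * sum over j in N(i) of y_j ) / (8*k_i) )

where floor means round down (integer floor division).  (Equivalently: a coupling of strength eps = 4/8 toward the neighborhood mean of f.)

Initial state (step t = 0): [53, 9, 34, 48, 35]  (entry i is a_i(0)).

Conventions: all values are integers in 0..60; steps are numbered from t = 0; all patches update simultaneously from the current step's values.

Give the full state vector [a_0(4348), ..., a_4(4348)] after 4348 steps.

Simulating step by step:
t=0: [53, 9, 34, 48, 35]
t=1: [30, 25, 22, 24, 21]
t=2: [40, 46, 49, 47, 50]
t=3: [12, 18, 22, 19, 23]
t=4: [45, 51, 51, 52, 50]
t=5: [24, 30, 30, 31, 29]
t=6: [39, 32, 32, 31, 33]
t=7: [13, 21, 21, 22, 20]
t=8: [48, 54, 54, 53, 55]
t=9: [33, 39, 39, 38, 40]
t=10: [12, 5, 5, 6, 4]
t=11: [25, 17, 17, 18, 16]
t=12: [48, 50, 50, 51, 49]
t=13: [27, 29, 29, 30, 28]
t=14: [36, 33, 33, 32, 34]
t=15: [16, 19, 19, 21, 18]
t=16: [52, 55, 55, 55, 54]
t=17: [40, 43, 43, 43, 42]
t=18: [4, 7, 7, 7, 6]
t=19: [16, 19, 19, 19, 18]
t=20: [52, 55, 55, 55, 54]

Answer: [52, 55, 55, 55, 54]
Key observation: The state at step 16, [52, 55, 55, 55, 54], reappears at step 20: the system is in a cycle of period 4 from step 16 on.  Therefore the state at step 4348 equals the state at step 16 + ((4348 - 16) mod 4) = 16, which is [52, 55, 55, 55, 54].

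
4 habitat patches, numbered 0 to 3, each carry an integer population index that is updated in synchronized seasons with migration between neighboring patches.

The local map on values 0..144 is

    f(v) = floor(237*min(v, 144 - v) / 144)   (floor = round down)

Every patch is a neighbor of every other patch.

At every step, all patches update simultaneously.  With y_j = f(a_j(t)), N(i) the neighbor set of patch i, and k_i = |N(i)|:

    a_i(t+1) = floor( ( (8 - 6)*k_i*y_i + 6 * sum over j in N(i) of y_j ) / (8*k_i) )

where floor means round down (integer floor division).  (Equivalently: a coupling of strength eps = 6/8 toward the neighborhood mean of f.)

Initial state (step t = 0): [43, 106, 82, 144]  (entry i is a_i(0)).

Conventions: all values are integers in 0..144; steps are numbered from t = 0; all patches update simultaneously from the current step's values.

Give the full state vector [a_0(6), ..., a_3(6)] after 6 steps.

Answer: [105, 105, 105, 105]

Derivation:
t=0: [43, 106, 82, 144]
t=1: [58, 58, 58, 58]
t=2: [95, 95, 95, 95]
t=3: [80, 80, 80, 80]
t=4: [105, 105, 105, 105]
t=5: [64, 64, 64, 64]
t=6: [105, 105, 105, 105]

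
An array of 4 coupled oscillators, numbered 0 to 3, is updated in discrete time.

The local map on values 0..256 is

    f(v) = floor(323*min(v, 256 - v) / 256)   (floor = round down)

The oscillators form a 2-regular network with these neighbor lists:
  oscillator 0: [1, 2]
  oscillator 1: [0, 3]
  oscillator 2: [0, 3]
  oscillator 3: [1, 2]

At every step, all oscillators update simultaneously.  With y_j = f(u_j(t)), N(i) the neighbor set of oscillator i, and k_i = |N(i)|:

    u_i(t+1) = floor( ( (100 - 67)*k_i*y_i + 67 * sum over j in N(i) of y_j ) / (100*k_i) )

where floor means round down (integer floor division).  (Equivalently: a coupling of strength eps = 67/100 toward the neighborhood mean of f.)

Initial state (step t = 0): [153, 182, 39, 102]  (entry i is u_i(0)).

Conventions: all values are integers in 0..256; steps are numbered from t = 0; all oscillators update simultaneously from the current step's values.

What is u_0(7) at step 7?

Answer: u_0(7) = 155

Derivation:
t=0: [153, 182, 39, 102]
t=1: [90, 116, 102, 89]
t=2: [129, 123, 117, 128]
t=3: [153, 158, 156, 154]
t=4: [125, 126, 127, 125]
t=5: [158, 157, 157, 158]
t=6: [123, 123, 123, 123]
t=7: [155, 155, 155, 155]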